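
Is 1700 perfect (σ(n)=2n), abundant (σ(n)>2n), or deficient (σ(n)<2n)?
abundant

Proper divisors of 1700: sum = 1 + 2 + 4 + 5 + 10 + 17 + 20 + 25 + ... + 170 + 340 + 425 + 850 (17 divisors) = 2206
Since 2206 > 1700, 1700 is abundant.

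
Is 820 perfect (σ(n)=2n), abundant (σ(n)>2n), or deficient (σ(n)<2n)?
abundant

Proper divisors of 820: sum = 1 + 2 + 4 + 5 + 10 + 20 + 41 + 82 + 164 + 205 + 410 = 944
Since 944 > 820, 820 is abundant.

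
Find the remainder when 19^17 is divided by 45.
19

Repeated squaring. Binary of 17 = 10001.
19^1 ≡ 19 (mod 45); 19^2 ≡ 1 (mod 45); 19^4 ≡ 1 (mod 45); 19^8 ≡ 1 (mod 45); 19^16 ≡ 1 (mod 45)
19^17 = 19^1 × 19^16 ≡ 19 (mod 45)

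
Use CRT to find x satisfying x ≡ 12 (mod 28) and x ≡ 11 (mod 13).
180

Using Chinese Remainder Theorem:
M = 28 × 13 = 364
M1 = 13, M2 = 28
y1 = 13^(-1) mod 28 = 13
y2 = 28^(-1) mod 13 = 7
x = (12×13×13 + 11×28×7) mod 364 = 180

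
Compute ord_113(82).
56

113 is prime, so ord(82) divides φ(113) = 112.
Divisors of 112: 1, 2, 4, 7, 8, 14, 16, 28, 56, 112.
Repeated squaring: 82^1 ≡ 82, 82^2 ≡ 57, 82^4 ≡ 85, 82^8 ≡ 106, 82^16 ≡ 49, 82^32 ≡ 28, 82^64 ≡ 106 (mod 113).
Test 82^d mod 113 for each divisor d in increasing order:
82^1 ≡ 82
82^2 ≡ 57
82^4 ≡ 85
82^7 = 82^4·82^2·82^1 ≡ 95
82^8 ≡ 106
82^14 = 82^8·82^4·82^2 ≡ 98
82^16 ≡ 49
82^28 = 82^16·82^8·82^4 ≡ 112
82^56 = 82^32·82^16·82^8 ≡ 1  ← first divisor giving 1
The order is 56.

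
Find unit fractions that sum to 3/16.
1/6 + 1/48

Greedy algorithm:
3/16: ceiling(16/3) = 6, use 1/6
1/48: ceiling(48/1) = 48, use 1/48
Result: 3/16 = 1/6 + 1/48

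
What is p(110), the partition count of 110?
607163746

p(n) counts ways to write n as a sum of positive integers (order ignored).
Euler's pentagonal recurrence: p(k) = p(k-1) + p(k-2) - p(k-5) - p(k-7) + p(k-12) + p(k-15) - ... (offsets j(3j∓1)/2, signs ++--, p(0)=1, p(<0)=0).
DP table for k = 0..109: p(0)=1, p(1)=1, p(2)=2, p(3)=3, p(4)=5, p(5)=7, p(6)=11, p(7)=15, p(8)=22, p(9)=30, p(10)=42, p(11)=56, p(12)=77, p(13)=101, p(14)=135, p(15)=176, p(16)=231, p(17)=297, p(18)=385, p(19)=490, p(20)=627, p(21)=792, p(22)=1002, p(23)=1255, p(24)=1575, p(25)=1958, p(26)=2436, p(27)=3010, p(28)=3718, p(29)=4565, p(30)=5604, p(31)=6842, p(32)=8349, p(33)=10143, p(34)=12310, p(35)=14883, p(36)=17977, p(37)=21637, p(38)=26015, p(39)=31185, p(40)=37338, p(41)=44583, p(42)=53174, p(43)=63261, p(44)=75175, p(45)=89134, p(46)=105558, p(47)=124754, p(48)=147273, p(49)=173525, p(50)=204226, p(51)=239943, p(52)=281589, p(53)=329931, p(54)=386155, p(55)=451276, p(56)=526823, p(57)=614154, p(58)=715220, p(59)=831820, p(60)=966467, p(61)=1121505, p(62)=1300156, p(63)=1505499, p(64)=1741630, p(65)=2012558, p(66)=2323520, p(67)=2679689, p(68)=3087735, p(69)=3554345, p(70)=4087968, p(71)=4697205, p(72)=5392783, p(73)=6185689, p(74)=7089500, p(75)=8118264, p(76)=9289091, p(77)=10619863, p(78)=12132164, p(79)=13848650, p(80)=15796476, p(81)=18004327, p(82)=20506255, p(83)=23338469, p(84)=26543660, p(85)=30167357, p(86)=34262962, p(87)=38887673, p(88)=44108109, p(89)=49995925, p(90)=56634173, p(91)=64112359, p(92)=72533807, p(93)=82010177, p(94)=92669720, p(95)=104651419, p(96)=118114304, p(97)=133230930, p(98)=150198136, p(99)=169229875, p(100)=190569292, p(101)=214481126, p(102)=241265379, p(103)=271248950, p(104)=304801365, p(105)=342325709, p(106)=384276336, p(107)=431149389, p(108)=483502844, p(109)=541946240.
Final step: p(110) = p(109) + p(108) - p(105) - p(103) + p(98) + p(95) - p(88) - p(84) + p(75) + p(70) - p(59) - p(53) + p(40) + p(33) - p(18) - p(10)
= 541946240 + 483502844 - 342325709 - 271248950 + 150198136 + 104651419 - 44108109 - 26543660 + 8118264 + 4087968 - 831820 - 329931 + 37338 + 10143 - 385 - 42
= 607163746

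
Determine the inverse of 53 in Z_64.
29

gcd(53, 64) = 1, so the inverse exists.
Extended Euclidean algorithm on (64, 53):
64 = 1 × 53 + 11  ⟹  11 = (1)·64 + (-1)·53
53 = 4 × 11 + 9  ⟹  9 = (-4)·64 + (5)·53
11 = 1 × 9 + 2  ⟹  2 = (5)·64 + (-6)·53
9 = 4 × 2 + 1  ⟹  1 = (-24)·64 + (29)·53
So (29)·53 ≡ 1 (mod 64), i.e. 53^(-1) ≡ 29 (mod 64).
Check: 53 × 29 = 1537 ≡ 1 (mod 64)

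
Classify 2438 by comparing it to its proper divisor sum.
deficient

Proper divisors of 2438: sum = 1 + 2 + 23 + 46 + 53 + 106 + 1219 = 1450
Since 1450 < 2438, 2438 is deficient.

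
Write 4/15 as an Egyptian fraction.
1/4 + 1/60

Greedy algorithm:
4/15: ceiling(15/4) = 4, use 1/4
1/60: ceiling(60/1) = 60, use 1/60
Result: 4/15 = 1/4 + 1/60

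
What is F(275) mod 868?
625

Matrix identity: Q^n = [[F_(n+1), F_n], [F_n, F_(n-1)]] with Q = [[1,1],[1,0]].
n = 275 = 100010011₂. Square-and-multiply, entries mod 868:
Q^1 = [[1,1],[1,0]]
Q^2 = (Q^1)² = [[2,1],[1,1]]
Q^4 = (Q^2)² = [[5,3],[3,2]]
Q^8 = (Q^4)² = [[34,21],[21,13]]
Q^17 = (Q^8)²·Q = [[848,729],[729,119]]
Q^34 = (Q^17)² = [[625,127],[127,498]]
Q^68 = (Q^34)² = [[530,269],[269,261]]
Q^137 = (Q^68)²·Q = [[104,853],[853,119]]
Q^275 = (Q^137)²·Q = [[752,625],[625,127]]
F_275 mod 868 = Q^275[0][1] = 625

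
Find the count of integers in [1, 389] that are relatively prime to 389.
388

389 = 389
φ(n) = n × ∏(1 - 1/p) for each prime p dividing n
φ(389) = 389 × (1 - 1/389) = 388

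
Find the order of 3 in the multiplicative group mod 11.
5

11 is prime, so ord(3) divides φ(11) = 10.
Divisors of 10: 1, 2, 5, 10.
Repeated squaring: 3^1 ≡ 3, 3^2 ≡ 9, 3^4 ≡ 4, 3^8 ≡ 5 (mod 11).
Test 3^d mod 11 for each divisor d in increasing order:
3^1 ≡ 3
3^2 ≡ 9
3^5 = 3^4·3^1 ≡ 1  ← first divisor giving 1
The order is 5.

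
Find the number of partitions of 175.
435157697830

p(n) counts ways to write n as a sum of positive integers (order ignored).
Euler's pentagonal recurrence: p(k) = p(k-1) + p(k-2) - p(k-5) - p(k-7) + p(k-12) + p(k-15) - ... (offsets j(3j∓1)/2, signs ++--, p(0)=1, p(<0)=0).
DP table for k = 0..174: p(0)=1, p(1)=1, p(2)=2, p(3)=3, p(4)=5, p(5)=7, p(6)=11, p(7)=15, p(8)=22, p(9)=30, p(10)=42, p(11)=56, p(12)=77, p(13)=101, p(14)=135, p(15)=176, p(16)=231, p(17)=297, p(18)=385, p(19)=490, p(20)=627, p(21)=792, p(22)=1002, p(23)=1255, p(24)=1575, p(25)=1958, p(26)=2436, p(27)=3010, p(28)=3718, p(29)=4565, p(30)=5604, p(31)=6842, p(32)=8349, p(33)=10143, p(34)=12310, p(35)=14883, p(36)=17977, p(37)=21637, p(38)=26015, p(39)=31185, p(40)=37338, p(41)=44583, p(42)=53174, p(43)=63261, p(44)=75175, p(45)=89134, p(46)=105558, p(47)=124754, p(48)=147273, p(49)=173525, p(50)=204226, p(51)=239943, p(52)=281589, p(53)=329931, p(54)=386155, p(55)=451276, p(56)=526823, p(57)=614154, p(58)=715220, p(59)=831820, p(60)=966467, p(61)=1121505, p(62)=1300156, p(63)=1505499, p(64)=1741630, p(65)=2012558, p(66)=2323520, p(67)=2679689, p(68)=3087735, p(69)=3554345, p(70)=4087968, p(71)=4697205, p(72)=5392783, p(73)=6185689, p(74)=7089500, p(75)=8118264, p(76)=9289091, p(77)=10619863, p(78)=12132164, p(79)=13848650, p(80)=15796476, p(81)=18004327, p(82)=20506255, p(83)=23338469, p(84)=26543660, p(85)=30167357, p(86)=34262962, p(87)=38887673, p(88)=44108109, p(89)=49995925, p(90)=56634173, p(91)=64112359, p(92)=72533807, p(93)=82010177, p(94)=92669720, p(95)=104651419, p(96)=118114304, p(97)=133230930, p(98)=150198136, p(99)=169229875, p(100)=190569292, p(101)=214481126, p(102)=241265379, p(103)=271248950, p(104)=304801365, p(105)=342325709, p(106)=384276336, p(107)=431149389, p(108)=483502844, p(109)=541946240, p(110)=607163746, p(111)=679903203, p(112)=761002156, p(113)=851376628, p(114)=952050665, p(115)=1064144451, p(116)=1188908248, p(117)=1327710076, p(118)=1482074143, p(119)=1653668665, p(120)=1844349560, p(121)=2056148051, p(122)=2291320912, p(123)=2552338241, p(124)=2841940500, p(125)=3163127352, p(126)=3519222692, p(127)=3913864295, p(128)=4351078600, p(129)=4835271870, p(130)=5371315400, p(131)=5964539504, p(132)=6620830889, p(133)=7346629512, p(134)=8149040695, p(135)=9035836076, p(136)=10015581680, p(137)=11097645016, p(138)=12292341831, p(139)=13610949895, p(140)=15065878135, p(141)=16670689208, p(142)=18440293320, p(143)=20390982757, p(144)=22540654445, p(145)=24908858009, p(146)=27517052599, p(147)=30388671978, p(148)=33549419497, p(149)=37027355200, p(150)=40853235313, p(151)=45060624582, p(152)=49686288421, p(153)=54770336324, p(154)=60356673280, p(155)=66493182097, p(156)=73232243759, p(157)=80630964769, p(158)=88751778802, p(159)=97662728555, p(160)=107438159466, p(161)=118159068427, p(162)=129913904637, p(163)=142798995930, p(164)=156919475295, p(165)=172389800255, p(166)=189334822579, p(167)=207890420102, p(168)=228204732751, p(169)=250438925115, p(170)=274768617130, p(171)=301384802048, p(172)=330495499613, p(173)=362326859895, p(174)=397125074750.
Final step: p(175) = p(174) + p(173) - p(170) - p(168) + p(163) + p(160) - p(153) - p(149) + p(140) + p(135) - p(124) - p(118) + p(105) + p(98) - p(83) - p(75) + p(58) + p(49) - p(30) - p(20)
= 397125074750 + 362326859895 - 274768617130 - 228204732751 + 142798995930 + 107438159466 - 54770336324 - 37027355200 + 15065878135 + 9035836076 - 2841940500 - 1482074143 + 342325709 + 150198136 - 23338469 - 8118264 + 715220 + 173525 - 5604 - 627
= 435157697830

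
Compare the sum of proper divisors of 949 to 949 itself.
deficient

Proper divisors of 949: sum = 1 + 13 + 73 = 87
Since 87 < 949, 949 is deficient.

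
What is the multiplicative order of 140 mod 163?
9

163 is prime, so ord(140) divides φ(163) = 162.
Divisors of 162: 1, 2, 3, 6, 9, 18, 27, 54, 81, 162.
Repeated squaring: 140^1 ≡ 140, 140^2 ≡ 40, 140^4 ≡ 133, 140^8 ≡ 85, 140^16 ≡ 53, 140^32 ≡ 38, 140^64 ≡ 140, 140^128 ≡ 40 (mod 163).
Test 140^d mod 163 for each divisor d in increasing order:
140^1 ≡ 140
140^2 ≡ 40
140^3 = 140^2·140^1 ≡ 58
140^6 = 140^4·140^2 ≡ 104
140^9 = 140^8·140^1 ≡ 1  ← first divisor giving 1
The order is 9.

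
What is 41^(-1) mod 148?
65

gcd(41, 148) = 1, so the inverse exists.
Extended Euclidean algorithm on (148, 41):
148 = 3 × 41 + 25  ⟹  25 = (1)·148 + (-3)·41
41 = 1 × 25 + 16  ⟹  16 = (-1)·148 + (4)·41
25 = 1 × 16 + 9  ⟹  9 = (2)·148 + (-7)·41
16 = 1 × 9 + 7  ⟹  7 = (-3)·148 + (11)·41
9 = 1 × 7 + 2  ⟹  2 = (5)·148 + (-18)·41
7 = 3 × 2 + 1  ⟹  1 = (-18)·148 + (65)·41
So (65)·41 ≡ 1 (mod 148), i.e. 41^(-1) ≡ 65 (mod 148).
Check: 41 × 65 = 2665 ≡ 1 (mod 148)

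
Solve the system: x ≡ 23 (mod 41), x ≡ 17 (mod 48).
1745

Using Chinese Remainder Theorem:
M = 41 × 48 = 1968
M1 = 48, M2 = 41
y1 = 48^(-1) mod 41 = 6
y2 = 41^(-1) mod 48 = 41
x = (23×48×6 + 17×41×41) mod 1968 = 1745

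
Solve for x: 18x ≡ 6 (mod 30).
x ≡ 2 (mod 5)

gcd(18, 30) = 6, which divides 6, so solutions exist.
Divide through by 6: 3x ≡ 1 (mod 5).
Find 3^(-1) mod 5 by the extended Euclidean algorithm:
5 = 1 × 3 + 2  ⟹  2 = (1)·5 + (-1)·3
3 = 1 × 2 + 1  ⟹  1 = (-1)·5 + (2)·3
So (2)·3 ≡ 1 (mod 5), i.e. 3^(-1) ≡ 2 (mod 5).
x ≡ 2 × 1 = 2 ≡ 2 (mod 5).
Check: 18 × 2 = 36 ≡ 6 (mod 30).
x ≡ 2 (mod 5), giving 6 solutions mod 30.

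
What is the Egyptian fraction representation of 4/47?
1/12 + 1/564

Greedy algorithm:
4/47: ceiling(47/4) = 12, use 1/12
1/564: ceiling(564/1) = 564, use 1/564
Result: 4/47 = 1/12 + 1/564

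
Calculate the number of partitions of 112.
761002156

p(n) counts ways to write n as a sum of positive integers (order ignored).
Euler's pentagonal recurrence: p(k) = p(k-1) + p(k-2) - p(k-5) - p(k-7) + p(k-12) + p(k-15) - ... (offsets j(3j∓1)/2, signs ++--, p(0)=1, p(<0)=0).
DP table for k = 0..111: p(0)=1, p(1)=1, p(2)=2, p(3)=3, p(4)=5, p(5)=7, p(6)=11, p(7)=15, p(8)=22, p(9)=30, p(10)=42, p(11)=56, p(12)=77, p(13)=101, p(14)=135, p(15)=176, p(16)=231, p(17)=297, p(18)=385, p(19)=490, p(20)=627, p(21)=792, p(22)=1002, p(23)=1255, p(24)=1575, p(25)=1958, p(26)=2436, p(27)=3010, p(28)=3718, p(29)=4565, p(30)=5604, p(31)=6842, p(32)=8349, p(33)=10143, p(34)=12310, p(35)=14883, p(36)=17977, p(37)=21637, p(38)=26015, p(39)=31185, p(40)=37338, p(41)=44583, p(42)=53174, p(43)=63261, p(44)=75175, p(45)=89134, p(46)=105558, p(47)=124754, p(48)=147273, p(49)=173525, p(50)=204226, p(51)=239943, p(52)=281589, p(53)=329931, p(54)=386155, p(55)=451276, p(56)=526823, p(57)=614154, p(58)=715220, p(59)=831820, p(60)=966467, p(61)=1121505, p(62)=1300156, p(63)=1505499, p(64)=1741630, p(65)=2012558, p(66)=2323520, p(67)=2679689, p(68)=3087735, p(69)=3554345, p(70)=4087968, p(71)=4697205, p(72)=5392783, p(73)=6185689, p(74)=7089500, p(75)=8118264, p(76)=9289091, p(77)=10619863, p(78)=12132164, p(79)=13848650, p(80)=15796476, p(81)=18004327, p(82)=20506255, p(83)=23338469, p(84)=26543660, p(85)=30167357, p(86)=34262962, p(87)=38887673, p(88)=44108109, p(89)=49995925, p(90)=56634173, p(91)=64112359, p(92)=72533807, p(93)=82010177, p(94)=92669720, p(95)=104651419, p(96)=118114304, p(97)=133230930, p(98)=150198136, p(99)=169229875, p(100)=190569292, p(101)=214481126, p(102)=241265379, p(103)=271248950, p(104)=304801365, p(105)=342325709, p(106)=384276336, p(107)=431149389, p(108)=483502844, p(109)=541946240, p(110)=607163746, p(111)=679903203.
Final step: p(112) = p(111) + p(110) - p(107) - p(105) + p(100) + p(97) - p(90) - p(86) + p(77) + p(72) - p(61) - p(55) + p(42) + p(35) - p(20) - p(12)
= 679903203 + 607163746 - 431149389 - 342325709 + 190569292 + 133230930 - 56634173 - 34262962 + 10619863 + 5392783 - 1121505 - 451276 + 53174 + 14883 - 627 - 77
= 761002156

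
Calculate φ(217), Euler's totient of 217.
180

217 = 7 × 31
φ(n) = n × ∏(1 - 1/p) for each prime p dividing n
φ(217) = 217 × (1 - 1/7) × (1 - 1/31) = 180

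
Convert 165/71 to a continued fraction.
[2; 3, 11, 2]

Euclidean algorithm steps:
165 = 2 × 71 + 23
71 = 3 × 23 + 2
23 = 11 × 2 + 1
2 = 2 × 1 + 0
Continued fraction: [2; 3, 11, 2]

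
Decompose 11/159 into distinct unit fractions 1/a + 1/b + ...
1/15 + 1/398 + 1/316410

Greedy algorithm:
11/159: ceiling(159/11) = 15, use 1/15
2/795: ceiling(795/2) = 398, use 1/398
1/316410: ceiling(316410/1) = 316410, use 1/316410
Result: 11/159 = 1/15 + 1/398 + 1/316410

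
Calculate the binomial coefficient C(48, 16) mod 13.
5

Using Lucas' theorem:
Write n=48 and k=16 in base 13:
n in base 13: [3, 9]
k in base 13: [1, 3]
C(48,16) mod 13 = ∏ C(n_i, k_i) mod 13
Digit binomials (mod 13): C(3,1) = 3; C(9,3) = 84 ≡ 6
Product: 3 × 6 = 18 ≡ 5 (mod 13)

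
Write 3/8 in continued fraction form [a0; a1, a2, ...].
[0; 2, 1, 2]

Euclidean algorithm steps:
3 = 0 × 8 + 3
8 = 2 × 3 + 2
3 = 1 × 2 + 1
2 = 2 × 1 + 0
Continued fraction: [0; 2, 1, 2]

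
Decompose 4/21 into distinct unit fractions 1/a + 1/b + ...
1/6 + 1/42

Greedy algorithm:
4/21: ceiling(21/4) = 6, use 1/6
1/42: ceiling(42/1) = 42, use 1/42
Result: 4/21 = 1/6 + 1/42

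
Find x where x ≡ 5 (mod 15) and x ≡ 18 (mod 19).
170

Using Chinese Remainder Theorem:
M = 15 × 19 = 285
M1 = 19, M2 = 15
y1 = 19^(-1) mod 15 = 4
y2 = 15^(-1) mod 19 = 14
x = (5×19×4 + 18×15×14) mod 285 = 170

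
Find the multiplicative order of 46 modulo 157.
13

157 is prime, so ord(46) divides φ(157) = 156.
Divisors of 156: 1, 2, 3, 4, 6, 12, 13, 26, 39, 52, 78, 156.
Repeated squaring: 46^1 ≡ 46, 46^2 ≡ 75, 46^4 ≡ 130, 46^8 ≡ 101, 46^16 ≡ 153, 46^32 ≡ 16, 46^64 ≡ 99, 46^128 ≡ 67 (mod 157).
Test 46^d mod 157 for each divisor d in increasing order:
46^1 ≡ 46
46^2 ≡ 75
46^3 = 46^2·46^1 ≡ 153
46^4 ≡ 130
46^6 = 46^4·46^2 ≡ 16
46^12 = 46^8·46^4 ≡ 99
46^13 = 46^8·46^4·46^1 ≡ 1  ← first divisor giving 1
The order is 13.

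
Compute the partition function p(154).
60356673280

p(n) counts ways to write n as a sum of positive integers (order ignored).
Euler's pentagonal recurrence: p(k) = p(k-1) + p(k-2) - p(k-5) - p(k-7) + p(k-12) + p(k-15) - ... (offsets j(3j∓1)/2, signs ++--, p(0)=1, p(<0)=0).
DP table for k = 0..153: p(0)=1, p(1)=1, p(2)=2, p(3)=3, p(4)=5, p(5)=7, p(6)=11, p(7)=15, p(8)=22, p(9)=30, p(10)=42, p(11)=56, p(12)=77, p(13)=101, p(14)=135, p(15)=176, p(16)=231, p(17)=297, p(18)=385, p(19)=490, p(20)=627, p(21)=792, p(22)=1002, p(23)=1255, p(24)=1575, p(25)=1958, p(26)=2436, p(27)=3010, p(28)=3718, p(29)=4565, p(30)=5604, p(31)=6842, p(32)=8349, p(33)=10143, p(34)=12310, p(35)=14883, p(36)=17977, p(37)=21637, p(38)=26015, p(39)=31185, p(40)=37338, p(41)=44583, p(42)=53174, p(43)=63261, p(44)=75175, p(45)=89134, p(46)=105558, p(47)=124754, p(48)=147273, p(49)=173525, p(50)=204226, p(51)=239943, p(52)=281589, p(53)=329931, p(54)=386155, p(55)=451276, p(56)=526823, p(57)=614154, p(58)=715220, p(59)=831820, p(60)=966467, p(61)=1121505, p(62)=1300156, p(63)=1505499, p(64)=1741630, p(65)=2012558, p(66)=2323520, p(67)=2679689, p(68)=3087735, p(69)=3554345, p(70)=4087968, p(71)=4697205, p(72)=5392783, p(73)=6185689, p(74)=7089500, p(75)=8118264, p(76)=9289091, p(77)=10619863, p(78)=12132164, p(79)=13848650, p(80)=15796476, p(81)=18004327, p(82)=20506255, p(83)=23338469, p(84)=26543660, p(85)=30167357, p(86)=34262962, p(87)=38887673, p(88)=44108109, p(89)=49995925, p(90)=56634173, p(91)=64112359, p(92)=72533807, p(93)=82010177, p(94)=92669720, p(95)=104651419, p(96)=118114304, p(97)=133230930, p(98)=150198136, p(99)=169229875, p(100)=190569292, p(101)=214481126, p(102)=241265379, p(103)=271248950, p(104)=304801365, p(105)=342325709, p(106)=384276336, p(107)=431149389, p(108)=483502844, p(109)=541946240, p(110)=607163746, p(111)=679903203, p(112)=761002156, p(113)=851376628, p(114)=952050665, p(115)=1064144451, p(116)=1188908248, p(117)=1327710076, p(118)=1482074143, p(119)=1653668665, p(120)=1844349560, p(121)=2056148051, p(122)=2291320912, p(123)=2552338241, p(124)=2841940500, p(125)=3163127352, p(126)=3519222692, p(127)=3913864295, p(128)=4351078600, p(129)=4835271870, p(130)=5371315400, p(131)=5964539504, p(132)=6620830889, p(133)=7346629512, p(134)=8149040695, p(135)=9035836076, p(136)=10015581680, p(137)=11097645016, p(138)=12292341831, p(139)=13610949895, p(140)=15065878135, p(141)=16670689208, p(142)=18440293320, p(143)=20390982757, p(144)=22540654445, p(145)=24908858009, p(146)=27517052599, p(147)=30388671978, p(148)=33549419497, p(149)=37027355200, p(150)=40853235313, p(151)=45060624582, p(152)=49686288421, p(153)=54770336324.
Final step: p(154) = p(153) + p(152) - p(149) - p(147) + p(142) + p(139) - p(132) - p(128) + p(119) + p(114) - p(103) - p(97) + p(84) + p(77) - p(62) - p(54) + p(37) + p(28) - p(9)
= 54770336324 + 49686288421 - 37027355200 - 30388671978 + 18440293320 + 13610949895 - 6620830889 - 4351078600 + 1653668665 + 952050665 - 271248950 - 133230930 + 26543660 + 10619863 - 1300156 - 386155 + 21637 + 3718 - 30
= 60356673280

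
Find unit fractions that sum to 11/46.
1/5 + 1/26 + 1/1495

Greedy algorithm:
11/46: ceiling(46/11) = 5, use 1/5
9/230: ceiling(230/9) = 26, use 1/26
1/1495: ceiling(1495/1) = 1495, use 1/1495
Result: 11/46 = 1/5 + 1/26 + 1/1495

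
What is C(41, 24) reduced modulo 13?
0

Using Lucas' theorem:
Write n=41 and k=24 in base 13:
n in base 13: [3, 2]
k in base 13: [1, 11]
C(41,24) mod 13 = ∏ C(n_i, k_i) mod 13
Digit binomials (mod 13): C(3,1) = 3; C(2,11) = 0 (k_i > n_i)
Product: 3 × 0 = 0 ≡ 0 (mod 13)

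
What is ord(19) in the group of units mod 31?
15

31 is prime, so ord(19) divides φ(31) = 30.
Divisors of 30: 1, 2, 3, 5, 6, 10, 15, 30.
Repeated squaring: 19^1 ≡ 19, 19^2 ≡ 20, 19^4 ≡ 28, 19^8 ≡ 9, 19^16 ≡ 19 (mod 31).
Test 19^d mod 31 for each divisor d in increasing order:
19^1 ≡ 19
19^2 ≡ 20
19^3 = 19^2·19^1 ≡ 8
19^5 = 19^4·19^1 ≡ 5
19^6 = 19^4·19^2 ≡ 2
19^10 = 19^8·19^2 ≡ 25
19^15 = 19^8·19^4·19^2·19^1 ≡ 1  ← first divisor giving 1
The order is 15.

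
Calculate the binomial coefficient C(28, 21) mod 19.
17

Using Lucas' theorem:
Write n=28 and k=21 in base 19:
n in base 19: [1, 9]
k in base 19: [1, 2]
C(28,21) mod 19 = ∏ C(n_i, k_i) mod 19
Digit binomials (mod 19): C(1,1) = 1; C(9,2) = 36 ≡ 17
Product: 1 × 17 = 17 ≡ 17 (mod 19)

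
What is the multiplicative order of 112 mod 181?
180

181 is prime, so ord(112) divides φ(181) = 180.
Divisors of 180: 1, 2, 3, 4, 5, 6, 9, 10, 12, 15, 18, 20, 30, 36, 45, 60, 90, 180.
Repeated squaring: 112^1 ≡ 112, 112^2 ≡ 55, 112^4 ≡ 129, 112^8 ≡ 170, 112^16 ≡ 121, 112^32 ≡ 161, 112^64 ≡ 38, 112^128 ≡ 177 (mod 181).
Test 112^d mod 181 for each divisor d in increasing order:
112^1 ≡ 112
112^2 ≡ 55
112^3 = 112^2·112^1 ≡ 6
112^4 ≡ 129
112^5 = 112^4·112^1 ≡ 149
112^6 = 112^4·112^2 ≡ 36
112^9 = 112^8·112^1 ≡ 35
112^10 = 112^8·112^2 ≡ 119
112^12 = 112^8·112^4 ≡ 29
112^15 = 112^8·112^4·112^2·112^1 ≡ 174
112^18 = 112^16·112^2 ≡ 139
112^20 = 112^16·112^4 ≡ 43
112^30 = 112^16·112^8·112^4·112^2 ≡ 49
112^36 = 112^32·112^4 ≡ 135
112^45 = 112^32·112^8·112^4·112^1 ≡ 19
112^60 = 112^32·112^16·112^8·112^4 ≡ 48
112^90 = 112^64·112^16·112^8·112^2 ≡ 180
112^180 = 112^128·112^32·112^16·112^4 ≡ 1  ← first divisor giving 1
The order is 180.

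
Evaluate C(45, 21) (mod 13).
0

Using Lucas' theorem:
Write n=45 and k=21 in base 13:
n in base 13: [3, 6]
k in base 13: [1, 8]
C(45,21) mod 13 = ∏ C(n_i, k_i) mod 13
Digit binomials (mod 13): C(3,1) = 3; C(6,8) = 0 (k_i > n_i)
Product: 3 × 0 = 0 ≡ 0 (mod 13)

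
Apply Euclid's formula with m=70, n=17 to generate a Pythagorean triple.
(4611, 2380, 5189)

Euclid's formula: a = m² - n², b = 2mn, c = m² + n²
m = 70, n = 17
a = 70² - 17² = 4900 - 289 = 4611
b = 2 × 70 × 17 = 2380
c = 70² + 17² = 4900 + 289 = 5189
Verification: 4611² + 2380² = 21261321 + 5664400 = 26925721 = 5189² ✓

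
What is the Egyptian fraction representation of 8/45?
1/6 + 1/90

Greedy algorithm:
8/45: ceiling(45/8) = 6, use 1/6
1/90: ceiling(90/1) = 90, use 1/90
Result: 8/45 = 1/6 + 1/90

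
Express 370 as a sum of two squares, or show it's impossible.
3² + 19² (a=3, b=19)

Factorization: 370 = 2 × 5 × 37
By Fermat: n is sum of two squares iff every prime p ≡ 3 (mod 4) appears to even power.
All primes ≡ 3 (mod 4) appear to even power.
Search a = 0, 1, 2, … for 370 - a² a perfect square: first hit at a = 3: 370 - 9 = 361 = 19².
370 = 3² + 19² = 9 + 361 ✓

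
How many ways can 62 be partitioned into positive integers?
1300156

p(n) counts ways to write n as a sum of positive integers (order ignored).
Euler's pentagonal recurrence: p(k) = p(k-1) + p(k-2) - p(k-5) - p(k-7) + p(k-12) + p(k-15) - ... (offsets j(3j∓1)/2, signs ++--, p(0)=1, p(<0)=0).
DP table for k = 0..61: p(0)=1, p(1)=1, p(2)=2, p(3)=3, p(4)=5, p(5)=7, p(6)=11, p(7)=15, p(8)=22, p(9)=30, p(10)=42, p(11)=56, p(12)=77, p(13)=101, p(14)=135, p(15)=176, p(16)=231, p(17)=297, p(18)=385, p(19)=490, p(20)=627, p(21)=792, p(22)=1002, p(23)=1255, p(24)=1575, p(25)=1958, p(26)=2436, p(27)=3010, p(28)=3718, p(29)=4565, p(30)=5604, p(31)=6842, p(32)=8349, p(33)=10143, p(34)=12310, p(35)=14883, p(36)=17977, p(37)=21637, p(38)=26015, p(39)=31185, p(40)=37338, p(41)=44583, p(42)=53174, p(43)=63261, p(44)=75175, p(45)=89134, p(46)=105558, p(47)=124754, p(48)=147273, p(49)=173525, p(50)=204226, p(51)=239943, p(52)=281589, p(53)=329931, p(54)=386155, p(55)=451276, p(56)=526823, p(57)=614154, p(58)=715220, p(59)=831820, p(60)=966467, p(61)=1121505.
Final step: p(62) = p(61) + p(60) - p(57) - p(55) + p(50) + p(47) - p(40) - p(36) + p(27) + p(22) - p(11) - p(5)
= 1121505 + 966467 - 614154 - 451276 + 204226 + 124754 - 37338 - 17977 + 3010 + 1002 - 56 - 7
= 1300156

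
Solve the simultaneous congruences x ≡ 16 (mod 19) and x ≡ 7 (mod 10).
187

Using Chinese Remainder Theorem:
M = 19 × 10 = 190
M1 = 10, M2 = 19
y1 = 10^(-1) mod 19 = 2
y2 = 19^(-1) mod 10 = 9
x = (16×10×2 + 7×19×9) mod 190 = 187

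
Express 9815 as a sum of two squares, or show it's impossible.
Not possible

Factorization: 9815 = 5 × 13 × 151
By Fermat: n is sum of two squares iff every prime p ≡ 3 (mod 4) appears to even power.
Prime(s) ≡ 3 (mod 4) with odd exponent: [(151, 1)]
Therefore 9815 cannot be expressed as a² + b².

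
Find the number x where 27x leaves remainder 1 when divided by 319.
130

gcd(27, 319) = 1, so the inverse exists.
Extended Euclidean algorithm on (319, 27):
319 = 11 × 27 + 22  ⟹  22 = (1)·319 + (-11)·27
27 = 1 × 22 + 5  ⟹  5 = (-1)·319 + (12)·27
22 = 4 × 5 + 2  ⟹  2 = (5)·319 + (-59)·27
5 = 2 × 2 + 1  ⟹  1 = (-11)·319 + (130)·27
So (130)·27 ≡ 1 (mod 319), i.e. 27^(-1) ≡ 130 (mod 319).
Check: 27 × 130 = 3510 ≡ 1 (mod 319)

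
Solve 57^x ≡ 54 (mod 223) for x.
105

Baby-step giant-step with step n = ⌈√223⌉ = 15.
Baby steps 57^j mod 223 (j:value) for j=0..14: 0:1, 1:57, 2:127, 3:103, 4:73, 5:147, 6:128, 7:160, 8:200, 9:27, 10:201, 11:84, 12:105, 13:187, 14:178.
Giant-step multiplier: 57^(-15) ≡ 57^(222-15) = 57^207 ≡ 221 (mod 223).
Giant steps γ_i = 54·221^i mod 223: γ_0=54, γ_1=115, γ_2=216, γ_3=14, γ_4=195, γ_5=56, γ_6=111, γ_7=1 (in table at j=0).
x = i·n + j = 7·15 + 0 = 105.
Check: 57^105 ≡ 54 (mod 223).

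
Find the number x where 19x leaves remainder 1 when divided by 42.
31

gcd(19, 42) = 1, so the inverse exists.
Extended Euclidean algorithm on (42, 19):
42 = 2 × 19 + 4  ⟹  4 = (1)·42 + (-2)·19
19 = 4 × 4 + 3  ⟹  3 = (-4)·42 + (9)·19
4 = 1 × 3 + 1  ⟹  1 = (5)·42 + (-11)·19
So (-11)·19 ≡ 1 (mod 42), i.e. 19^(-1) ≡ -11 ≡ 31 (mod 42).
Check: 19 × 31 = 589 ≡ 1 (mod 42)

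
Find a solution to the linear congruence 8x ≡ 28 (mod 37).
x ≡ 22 (mod 37)

gcd(8, 37) = 1, which divides 28, so solutions exist.
Find 8^(-1) mod 37 by the extended Euclidean algorithm:
37 = 4 × 8 + 5  ⟹  5 = (1)·37 + (-4)·8
8 = 1 × 5 + 3  ⟹  3 = (-1)·37 + (5)·8
5 = 1 × 3 + 2  ⟹  2 = (2)·37 + (-9)·8
3 = 1 × 2 + 1  ⟹  1 = (-3)·37 + (14)·8
So (14)·8 ≡ 1 (mod 37), i.e. 8^(-1) ≡ 14 (mod 37).
x ≡ 14 × 28 = 392 ≡ 22 (mod 37).
Check: 8 × 22 = 176 ≡ 28 (mod 37).
Unique solution: x ≡ 22 (mod 37)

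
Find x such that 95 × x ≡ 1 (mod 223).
54

gcd(95, 223) = 1, so the inverse exists.
Extended Euclidean algorithm on (223, 95):
223 = 2 × 95 + 33  ⟹  33 = (1)·223 + (-2)·95
95 = 2 × 33 + 29  ⟹  29 = (-2)·223 + (5)·95
33 = 1 × 29 + 4  ⟹  4 = (3)·223 + (-7)·95
29 = 7 × 4 + 1  ⟹  1 = (-23)·223 + (54)·95
So (54)·95 ≡ 1 (mod 223), i.e. 95^(-1) ≡ 54 (mod 223).
Check: 95 × 54 = 5130 ≡ 1 (mod 223)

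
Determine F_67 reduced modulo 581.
478

Matrix identity: Q^n = [[F_(n+1), F_n], [F_n, F_(n-1)]] with Q = [[1,1],[1,0]].
n = 67 = 1000011₂. Square-and-multiply, entries mod 581:
Q^1 = [[1,1],[1,0]]
Q^2 = (Q^1)² = [[2,1],[1,1]]
Q^4 = (Q^2)² = [[5,3],[3,2]]
Q^8 = (Q^4)² = [[34,21],[21,13]]
Q^16 = (Q^8)² = [[435,406],[406,29]]
Q^33 = (Q^16)²·Q = [[372,232],[232,140]]
Q^67 = (Q^33)²·Q = [[157,478],[478,260]]
F_67 mod 581 = Q^67[0][1] = 478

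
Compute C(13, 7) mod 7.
1

Using Lucas' theorem:
Write n=13 and k=7 in base 7:
n in base 7: [1, 6]
k in base 7: [1, 0]
C(13,7) mod 7 = ∏ C(n_i, k_i) mod 7
Digit binomials (mod 7): C(1,1) = 1; C(6,0) = 1
Product: 1 × 1 = 1 ≡ 1 (mod 7)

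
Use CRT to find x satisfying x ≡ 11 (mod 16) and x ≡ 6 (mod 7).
27

Using Chinese Remainder Theorem:
M = 16 × 7 = 112
M1 = 7, M2 = 16
y1 = 7^(-1) mod 16 = 7
y2 = 16^(-1) mod 7 = 4
x = (11×7×7 + 6×16×4) mod 112 = 27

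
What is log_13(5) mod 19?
14

Baby-step giant-step with step n = ⌈√19⌉ = 5.
Baby steps 13^j mod 19 (j:value) for j=0..4: 0:1, 1:13, 2:17, 3:12, 4:4.
Giant-step multiplier: 13^(-5) ≡ 13^(18-5) = 13^13 ≡ 15 (mod 19).
Giant steps γ_i = 5·15^i mod 19: γ_0=5, γ_1=18, γ_2=4 (in table at j=4).
x = i·n + j = 2·5 + 4 = 14.
Check: 13^14 ≡ 5 (mod 19).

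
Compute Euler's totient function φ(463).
462

463 = 463
φ(n) = n × ∏(1 - 1/p) for each prime p dividing n
φ(463) = 463 × (1 - 1/463) = 462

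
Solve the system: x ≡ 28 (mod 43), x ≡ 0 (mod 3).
114

Using Chinese Remainder Theorem:
M = 43 × 3 = 129
M1 = 3, M2 = 43
y1 = 3^(-1) mod 43 = 29
y2 = 43^(-1) mod 3 = 1
x = (28×3×29 + 0×43×1) mod 129 = 114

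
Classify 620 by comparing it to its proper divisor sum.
abundant

Proper divisors of 620: sum = 1 + 2 + 4 + 5 + 10 + 20 + 31 + 62 + 124 + 155 + 310 = 724
Since 724 > 620, 620 is abundant.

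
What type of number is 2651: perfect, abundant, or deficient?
deficient

Proper divisors of 2651: sum = 1 + 11 + 241 = 253
Since 253 < 2651, 2651 is deficient.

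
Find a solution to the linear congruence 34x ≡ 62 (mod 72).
x ≡ 23 (mod 36)

gcd(34, 72) = 2, which divides 62, so solutions exist.
Divide through by 2: 17x ≡ 31 (mod 36).
Find 17^(-1) mod 36 by the extended Euclidean algorithm:
36 = 2 × 17 + 2  ⟹  2 = (1)·36 + (-2)·17
17 = 8 × 2 + 1  ⟹  1 = (-8)·36 + (17)·17
So (17)·17 ≡ 1 (mod 36), i.e. 17^(-1) ≡ 17 (mod 36).
x ≡ 17 × 31 = 527 ≡ 23 (mod 36).
Check: 34 × 23 = 782 ≡ 62 (mod 72).
x ≡ 23 (mod 36), giving 2 solutions mod 72.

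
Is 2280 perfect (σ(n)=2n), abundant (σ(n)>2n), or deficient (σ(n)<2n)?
abundant

Proper divisors of 2280: sum = 1 + 2 + 3 + 4 + 5 + 6 + 8 + 10 + ... + 456 + 570 + 760 + 1140 (31 divisors) = 4920
Since 4920 > 2280, 2280 is abundant.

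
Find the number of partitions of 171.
301384802048

p(n) counts ways to write n as a sum of positive integers (order ignored).
Euler's pentagonal recurrence: p(k) = p(k-1) + p(k-2) - p(k-5) - p(k-7) + p(k-12) + p(k-15) - ... (offsets j(3j∓1)/2, signs ++--, p(0)=1, p(<0)=0).
DP table for k = 0..170: p(0)=1, p(1)=1, p(2)=2, p(3)=3, p(4)=5, p(5)=7, p(6)=11, p(7)=15, p(8)=22, p(9)=30, p(10)=42, p(11)=56, p(12)=77, p(13)=101, p(14)=135, p(15)=176, p(16)=231, p(17)=297, p(18)=385, p(19)=490, p(20)=627, p(21)=792, p(22)=1002, p(23)=1255, p(24)=1575, p(25)=1958, p(26)=2436, p(27)=3010, p(28)=3718, p(29)=4565, p(30)=5604, p(31)=6842, p(32)=8349, p(33)=10143, p(34)=12310, p(35)=14883, p(36)=17977, p(37)=21637, p(38)=26015, p(39)=31185, p(40)=37338, p(41)=44583, p(42)=53174, p(43)=63261, p(44)=75175, p(45)=89134, p(46)=105558, p(47)=124754, p(48)=147273, p(49)=173525, p(50)=204226, p(51)=239943, p(52)=281589, p(53)=329931, p(54)=386155, p(55)=451276, p(56)=526823, p(57)=614154, p(58)=715220, p(59)=831820, p(60)=966467, p(61)=1121505, p(62)=1300156, p(63)=1505499, p(64)=1741630, p(65)=2012558, p(66)=2323520, p(67)=2679689, p(68)=3087735, p(69)=3554345, p(70)=4087968, p(71)=4697205, p(72)=5392783, p(73)=6185689, p(74)=7089500, p(75)=8118264, p(76)=9289091, p(77)=10619863, p(78)=12132164, p(79)=13848650, p(80)=15796476, p(81)=18004327, p(82)=20506255, p(83)=23338469, p(84)=26543660, p(85)=30167357, p(86)=34262962, p(87)=38887673, p(88)=44108109, p(89)=49995925, p(90)=56634173, p(91)=64112359, p(92)=72533807, p(93)=82010177, p(94)=92669720, p(95)=104651419, p(96)=118114304, p(97)=133230930, p(98)=150198136, p(99)=169229875, p(100)=190569292, p(101)=214481126, p(102)=241265379, p(103)=271248950, p(104)=304801365, p(105)=342325709, p(106)=384276336, p(107)=431149389, p(108)=483502844, p(109)=541946240, p(110)=607163746, p(111)=679903203, p(112)=761002156, p(113)=851376628, p(114)=952050665, p(115)=1064144451, p(116)=1188908248, p(117)=1327710076, p(118)=1482074143, p(119)=1653668665, p(120)=1844349560, p(121)=2056148051, p(122)=2291320912, p(123)=2552338241, p(124)=2841940500, p(125)=3163127352, p(126)=3519222692, p(127)=3913864295, p(128)=4351078600, p(129)=4835271870, p(130)=5371315400, p(131)=5964539504, p(132)=6620830889, p(133)=7346629512, p(134)=8149040695, p(135)=9035836076, p(136)=10015581680, p(137)=11097645016, p(138)=12292341831, p(139)=13610949895, p(140)=15065878135, p(141)=16670689208, p(142)=18440293320, p(143)=20390982757, p(144)=22540654445, p(145)=24908858009, p(146)=27517052599, p(147)=30388671978, p(148)=33549419497, p(149)=37027355200, p(150)=40853235313, p(151)=45060624582, p(152)=49686288421, p(153)=54770336324, p(154)=60356673280, p(155)=66493182097, p(156)=73232243759, p(157)=80630964769, p(158)=88751778802, p(159)=97662728555, p(160)=107438159466, p(161)=118159068427, p(162)=129913904637, p(163)=142798995930, p(164)=156919475295, p(165)=172389800255, p(166)=189334822579, p(167)=207890420102, p(168)=228204732751, p(169)=250438925115, p(170)=274768617130.
Final step: p(171) = p(170) + p(169) - p(166) - p(164) + p(159) + p(156) - p(149) - p(145) + p(136) + p(131) - p(120) - p(114) + p(101) + p(94) - p(79) - p(71) + p(54) + p(45) - p(26) - p(16)
= 274768617130 + 250438925115 - 189334822579 - 156919475295 + 97662728555 + 73232243759 - 37027355200 - 24908858009 + 10015581680 + 5964539504 - 1844349560 - 952050665 + 214481126 + 92669720 - 13848650 - 4697205 + 386155 + 89134 - 2436 - 231
= 301384802048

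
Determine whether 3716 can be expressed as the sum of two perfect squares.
40² + 46² (a=40, b=46)

Factorization: 3716 = 2^2 × 929
By Fermat: n is sum of two squares iff every prime p ≡ 3 (mod 4) appears to even power.
All primes ≡ 3 (mod 4) appear to even power.
Search a = 0, 1, 2, … for 3716 - a² a perfect square: first hit at a = 40: 3716 - 1600 = 2116 = 46².
3716 = 40² + 46² = 1600 + 2116 ✓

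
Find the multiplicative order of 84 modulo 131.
13

131 is prime, so ord(84) divides φ(131) = 130.
Divisors of 130: 1, 2, 5, 10, 13, 26, 65, 130.
Repeated squaring: 84^1 ≡ 84, 84^2 ≡ 113, 84^4 ≡ 62, 84^8 ≡ 45, 84^16 ≡ 60, 84^32 ≡ 63, 84^64 ≡ 39, 84^128 ≡ 80 (mod 131).
Test 84^d mod 131 for each divisor d in increasing order:
84^1 ≡ 84
84^2 ≡ 113
84^5 = 84^4·84^1 ≡ 99
84^10 = 84^8·84^2 ≡ 107
84^13 = 84^8·84^4·84^1 ≡ 1  ← first divisor giving 1
The order is 13.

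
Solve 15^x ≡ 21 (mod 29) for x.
11

Baby-step giant-step with step n = ⌈√29⌉ = 6.
Baby steps 15^j mod 29 (j:value) for j=0..5: 0:1, 1:15, 2:22, 3:11, 4:20, 5:10.
Giant-step multiplier: 15^(-6) ≡ 15^(28-6) = 15^22 ≡ 6 (mod 29).
Giant steps γ_i = 21·6^i mod 29: γ_0=21, γ_1=10 (in table at j=5).
x = i·n + j = 1·6 + 5 = 11.
Check: 15^11 ≡ 21 (mod 29).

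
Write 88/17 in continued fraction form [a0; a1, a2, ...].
[5; 5, 1, 2]

Euclidean algorithm steps:
88 = 5 × 17 + 3
17 = 5 × 3 + 2
3 = 1 × 2 + 1
2 = 2 × 1 + 0
Continued fraction: [5; 5, 1, 2]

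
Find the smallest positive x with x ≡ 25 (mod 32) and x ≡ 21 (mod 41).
185

Using Chinese Remainder Theorem:
M = 32 × 41 = 1312
M1 = 41, M2 = 32
y1 = 41^(-1) mod 32 = 25
y2 = 32^(-1) mod 41 = 9
x = (25×41×25 + 21×32×9) mod 1312 = 185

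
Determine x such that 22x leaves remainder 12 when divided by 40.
x ≡ 6 (mod 20)

gcd(22, 40) = 2, which divides 12, so solutions exist.
Divide through by 2: 11x ≡ 6 (mod 20).
Find 11^(-1) mod 20 by the extended Euclidean algorithm:
20 = 1 × 11 + 9  ⟹  9 = (1)·20 + (-1)·11
11 = 1 × 9 + 2  ⟹  2 = (-1)·20 + (2)·11
9 = 4 × 2 + 1  ⟹  1 = (5)·20 + (-9)·11
So (-9)·11 ≡ 1 (mod 20), i.e. 11^(-1) ≡ -9 ≡ 11 (mod 20).
x ≡ 11 × 6 = 66 ≡ 6 (mod 20).
Check: 22 × 6 = 132 ≡ 12 (mod 40).
x ≡ 6 (mod 20), giving 2 solutions mod 40.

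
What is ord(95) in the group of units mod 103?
34

103 is prime, so ord(95) divides φ(103) = 102.
Divisors of 102: 1, 2, 3, 6, 17, 34, 51, 102.
Repeated squaring: 95^1 ≡ 95, 95^2 ≡ 64, 95^4 ≡ 79, 95^8 ≡ 61, 95^16 ≡ 13, 95^32 ≡ 66, 95^64 ≡ 30 (mod 103).
Test 95^d mod 103 for each divisor d in increasing order:
95^1 ≡ 95
95^2 ≡ 64
95^3 = 95^2·95^1 ≡ 3
95^6 = 95^4·95^2 ≡ 9
95^17 = 95^16·95^1 ≡ 102
95^34 = 95^32·95^2 ≡ 1  ← first divisor giving 1
The order is 34.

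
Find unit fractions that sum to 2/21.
1/11 + 1/231

Greedy algorithm:
2/21: ceiling(21/2) = 11, use 1/11
1/231: ceiling(231/1) = 231, use 1/231
Result: 2/21 = 1/11 + 1/231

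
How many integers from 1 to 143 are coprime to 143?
120

143 = 11 × 13
φ(n) = n × ∏(1 - 1/p) for each prime p dividing n
φ(143) = 143 × (1 - 1/11) × (1 - 1/13) = 120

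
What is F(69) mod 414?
182

Matrix identity: Q^n = [[F_(n+1), F_n], [F_n, F_(n-1)]] with Q = [[1,1],[1,0]].
n = 69 = 1000101₂. Square-and-multiply, entries mod 414:
Q^1 = [[1,1],[1,0]]
Q^2 = (Q^1)² = [[2,1],[1,1]]
Q^4 = (Q^2)² = [[5,3],[3,2]]
Q^8 = (Q^4)² = [[34,21],[21,13]]
Q^17 = (Q^8)²·Q = [[100,355],[355,159]]
Q^34 = (Q^17)² = [[233,37],[37,196]]
Q^69 = (Q^34)²·Q = [[323,182],[182,141]]
F_69 mod 414 = Q^69[0][1] = 182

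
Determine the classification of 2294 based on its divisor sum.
deficient

Proper divisors of 2294: sum = 1 + 2 + 31 + 37 + 62 + 74 + 1147 = 1354
Since 1354 < 2294, 2294 is deficient.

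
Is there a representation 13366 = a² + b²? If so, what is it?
Not possible

Factorization: 13366 = 2 × 41 × 163
By Fermat: n is sum of two squares iff every prime p ≡ 3 (mod 4) appears to even power.
Prime(s) ≡ 3 (mod 4) with odd exponent: [(163, 1)]
Therefore 13366 cannot be expressed as a² + b².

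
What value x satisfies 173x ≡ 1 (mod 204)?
125

gcd(173, 204) = 1, so the inverse exists.
Extended Euclidean algorithm on (204, 173):
204 = 1 × 173 + 31  ⟹  31 = (1)·204 + (-1)·173
173 = 5 × 31 + 18  ⟹  18 = (-5)·204 + (6)·173
31 = 1 × 18 + 13  ⟹  13 = (6)·204 + (-7)·173
18 = 1 × 13 + 5  ⟹  5 = (-11)·204 + (13)·173
13 = 2 × 5 + 3  ⟹  3 = (28)·204 + (-33)·173
5 = 1 × 3 + 2  ⟹  2 = (-39)·204 + (46)·173
3 = 1 × 2 + 1  ⟹  1 = (67)·204 + (-79)·173
So (-79)·173 ≡ 1 (mod 204), i.e. 173^(-1) ≡ -79 ≡ 125 (mod 204).
Check: 173 × 125 = 21625 ≡ 1 (mod 204)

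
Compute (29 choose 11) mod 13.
0

Using Lucas' theorem:
Write n=29 and k=11 in base 13:
n in base 13: [2, 3]
k in base 13: [0, 11]
C(29,11) mod 13 = ∏ C(n_i, k_i) mod 13
Digit binomials (mod 13): C(2,0) = 1; C(3,11) = 0 (k_i > n_i)
Product: 1 × 0 = 0 ≡ 0 (mod 13)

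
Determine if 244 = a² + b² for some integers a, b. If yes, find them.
10² + 12² (a=10, b=12)

Factorization: 244 = 2^2 × 61
By Fermat: n is sum of two squares iff every prime p ≡ 3 (mod 4) appears to even power.
All primes ≡ 3 (mod 4) appear to even power.
Search a = 0, 1, 2, … for 244 - a² a perfect square: first hit at a = 10: 244 - 100 = 144 = 12².
244 = 10² + 12² = 100 + 144 ✓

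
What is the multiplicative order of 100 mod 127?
21

127 is prime, so ord(100) divides φ(127) = 126.
Divisors of 126: 1, 2, 3, 6, 7, 9, 14, 18, 21, 42, 63, 126.
Repeated squaring: 100^1 ≡ 100, 100^2 ≡ 94, 100^4 ≡ 73, 100^8 ≡ 122, 100^16 ≡ 25, 100^32 ≡ 117, 100^64 ≡ 100 (mod 127).
Test 100^d mod 127 for each divisor d in increasing order:
100^1 ≡ 100
100^2 ≡ 94
100^3 = 100^2·100^1 ≡ 2
100^6 = 100^4·100^2 ≡ 4
100^7 = 100^4·100^2·100^1 ≡ 19
100^9 = 100^8·100^1 ≡ 8
100^14 = 100^8·100^4·100^2 ≡ 107
100^18 = 100^16·100^2 ≡ 64
100^21 = 100^16·100^4·100^1 ≡ 1  ← first divisor giving 1
The order is 21.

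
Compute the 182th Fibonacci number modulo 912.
761

Matrix identity: Q^n = [[F_(n+1), F_n], [F_n, F_(n-1)]] with Q = [[1,1],[1,0]].
n = 182 = 10110110₂. Square-and-multiply, entries mod 912:
Q^1 = [[1,1],[1,0]]
Q^2 = (Q^1)² = [[2,1],[1,1]]
Q^5 = (Q^2)²·Q = [[8,5],[5,3]]
Q^11 = (Q^5)²·Q = [[144,89],[89,55]]
Q^22 = (Q^11)² = [[385,383],[383,2]]
Q^45 = (Q^22)²·Q = [[815,338],[338,477]]
Q^91 = (Q^45)²·Q = [[381,533],[533,760]]
Q^182 = (Q^91)² = [[610,761],[761,761]]
F_182 mod 912 = Q^182[0][1] = 761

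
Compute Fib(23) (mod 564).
457

Matrix identity: Q^n = [[F_(n+1), F_n], [F_n, F_(n-1)]] with Q = [[1,1],[1,0]].
n = 23 = 10111₂. Square-and-multiply, entries mod 564:
Q^1 = [[1,1],[1,0]]
Q^2 = (Q^1)² = [[2,1],[1,1]]
Q^5 = (Q^2)²·Q = [[8,5],[5,3]]
Q^11 = (Q^5)²·Q = [[144,89],[89,55]]
Q^23 = (Q^11)²·Q = [[120,457],[457,227]]
F_23 mod 564 = Q^23[0][1] = 457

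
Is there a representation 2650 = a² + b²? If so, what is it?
7² + 51² (a=7, b=51)

Factorization: 2650 = 2 × 5^2 × 53
By Fermat: n is sum of two squares iff every prime p ≡ 3 (mod 4) appears to even power.
All primes ≡ 3 (mod 4) appear to even power.
Search a = 0, 1, 2, … for 2650 - a² a perfect square: first hit at a = 7: 2650 - 49 = 2601 = 51².
2650 = 7² + 51² = 49 + 2601 ✓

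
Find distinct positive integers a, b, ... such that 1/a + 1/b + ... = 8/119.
1/15 + 1/1785

Greedy algorithm:
8/119: ceiling(119/8) = 15, use 1/15
1/1785: ceiling(1785/1) = 1785, use 1/1785
Result: 8/119 = 1/15 + 1/1785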